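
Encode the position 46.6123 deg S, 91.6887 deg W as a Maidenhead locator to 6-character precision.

EE43dj

Shift to the Maidenhead origin (180°W, 90°S): lon 88.3113, lat 43.3877.
Field: lon ⌊88.3113/20⌋ = 4 → E; lat ⌊43.3877/10⌋ = 4 → E.
Square: lon ⌊8.3113/2⌋ = 4; lat ⌊3.3877/1⌋ = 3.
Subsquare: lon ⌊0.3113/0.0833333⌋ = 3 → d; lat ⌊0.3877/0.0416667⌋ = 9 → j.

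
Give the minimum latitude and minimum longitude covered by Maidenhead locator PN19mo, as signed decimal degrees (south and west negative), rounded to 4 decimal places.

49.5833, 123.0000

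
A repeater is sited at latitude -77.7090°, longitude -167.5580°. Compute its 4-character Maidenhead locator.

AB62

Shift to the Maidenhead origin (180°W, 90°S): lon 12.44, lat 12.29.
Field: lon ⌊12.44/20⌋ = 0 → A; lat ⌊12.29/10⌋ = 1 → B.
Square: lon ⌊12.44/2⌋ = 6; lat ⌊2.29/1⌋ = 2.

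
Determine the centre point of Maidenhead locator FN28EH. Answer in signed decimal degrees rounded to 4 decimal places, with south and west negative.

Field F=5, N=13: +5·20° lon, +13·10° lat → SW at lon -80°, lat 40°.
Square 2, 8: +2·2° lon, +8·1° lat → SW at lon -76°, lat 48°.
Subsquare e=4, h=7: +4·0.0833333° lon, +7·0.0416667° lat → SW at lon -75.6667°, lat 48.2917°.
Cell spans 0.0833333° lon × 0.0416667° lat. Centre is SW corner plus half of each.
latitude 48.3125, longitude -75.6250.

48.3125, -75.6250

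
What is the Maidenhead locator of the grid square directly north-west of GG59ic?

GG59hd

Longitude subsquare i = 8; −1 → 7 = h.
Latitude subsquare c = 2; +1 → 3 = d.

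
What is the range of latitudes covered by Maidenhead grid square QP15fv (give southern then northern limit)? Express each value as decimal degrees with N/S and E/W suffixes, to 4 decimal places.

Field Q=16, P=15: +16·20° lon, +15·10° lat → SW at lon 140°, lat 60°.
Square 1, 5: +1·2° lon, +5·1° lat → SW at lon 142°, lat 65°.
Subsquare f=5, v=21: +5·0.0833333° lon, +21·0.0416667° lat → SW at lon 142.417°, lat 65.875°.
Cell spans 0.0833333° lon × 0.0416667° lat.
south 65.8750° N, north 65.9167° N.

65.8750° N, 65.9167° N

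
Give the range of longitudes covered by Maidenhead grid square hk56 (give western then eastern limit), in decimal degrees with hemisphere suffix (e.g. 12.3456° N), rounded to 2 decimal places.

Field H=7, K=10: +7·20° lon, +10·10° lat → SW at lon -40°, lat 10°.
Square 5, 6: +5·2° lon, +6·1° lat → SW at lon -30°, lat 16°.
Cell spans 2° lon × 1° lat.
west 30.00° W, east 28.00° W.

30.00° W, 28.00° W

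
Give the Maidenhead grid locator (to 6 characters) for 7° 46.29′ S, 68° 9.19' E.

Add 180° to longitude and 90° to latitude: 248.1532, 82.2285.
Field: 248.1532/20 → 12 → M, 82.2285/10 → 8 → I; chars MI.
Square: 8.1532/2 → 4, 2.2285/1 → 2; chars 42.
Subsquare: 0.1532/0.0833333 → 1 → b, 0.2285/0.0416667 → 5 → f; chars bf.

MI42bf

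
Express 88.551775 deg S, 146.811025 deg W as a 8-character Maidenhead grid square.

Offset from 180°W / 90°S: lon 33.18897°, lat 1.44822°.
Field (20°×10°, letters A–R): 33.18897/20 → 1 → B, 1.44822/10 → 0 → A; chars BA.
Square (2°×1°, digits 0–9): 13.18897/2 → 6, 1.44822/1 → 1; chars 61.
Subsquare (5′×2.5′, letters a–x): 1.18897/0.0833333 → 14 → o, 0.44822/0.0416667 → 10 → k; chars ok.
Extended square (30″×15″, digits 0–9): 0.02231/0.00833333 → 2, 0.03156/0.00416667 → 7; chars 27.

BA61ok27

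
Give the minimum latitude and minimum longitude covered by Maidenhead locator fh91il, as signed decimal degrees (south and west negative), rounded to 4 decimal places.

Field F=5, H=7: +5·20° lon, +7·10° lat → SW at lon -80°, lat -20°.
Square 9, 1: +9·2° lon, +1·1° lat → SW at lon -62°, lat -19°.
Subsquare i=8, l=11: +8·0.0833333° lon, +11·0.0416667° lat → SW at lon -61.3333°, lat -18.5417°.
latitude -18.5417, longitude -61.3333.

-18.5417, -61.3333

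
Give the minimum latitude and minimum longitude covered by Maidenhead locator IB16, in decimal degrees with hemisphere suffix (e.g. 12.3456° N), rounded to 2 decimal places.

74.00° S, 18.00° W

Field I=8, B=1: +8·20° lon, +1·10° lat → SW at lon -20°, lat -80°.
Square 1, 6: +1·2° lon, +6·1° lat → SW at lon -18°, lat -74°.
latitude 74.00° S, longitude 18.00° W.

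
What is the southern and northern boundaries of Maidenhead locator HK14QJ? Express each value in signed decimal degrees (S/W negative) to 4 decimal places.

14.3750, 14.4167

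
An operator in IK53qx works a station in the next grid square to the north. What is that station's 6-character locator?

IK54qa

Latitude subsquare x = 23; +1 → 24, wraps to 0 = a, carry into square.
Latitude square 3; +1 → 4.
The longitude characters are unchanged.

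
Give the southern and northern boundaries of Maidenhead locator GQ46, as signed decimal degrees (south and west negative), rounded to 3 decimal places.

76.000, 77.000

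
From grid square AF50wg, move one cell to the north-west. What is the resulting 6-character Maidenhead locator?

Longitude subsquare w = 22; −1 → 21 = v.
Latitude subsquare g = 6; +1 → 7 = h.

AF50vh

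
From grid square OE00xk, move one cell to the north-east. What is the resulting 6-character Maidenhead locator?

OE10al

Longitude subsquare x = 23; +1 → 24, wraps to 0 = a, carry into square.
Longitude square 0; +1 → 1.
Latitude subsquare k = 10; +1 → 11 = l.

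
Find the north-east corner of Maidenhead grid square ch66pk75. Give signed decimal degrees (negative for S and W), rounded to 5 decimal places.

-13.55833, -126.68333

Field C=2, H=7: +2·20° lon, +7·10° lat → SW at lon -140°, lat -20°.
Square 6, 6: +6·2° lon, +6·1° lat → SW at lon -128°, lat -14°.
Subsquare p=15, k=10: +15·0.0833333° lon, +10·0.0416667° lat → SW at lon -126.75°, lat -13.5833°.
Extended square 7, 5: +7·0.00833333° lon, +5·0.00416667° lat → SW at lon -126.692°, lat -13.5625°.
Cell spans 0.00833333° lon × 0.00416667° lat. NE corner is SW corner plus one full cell.
latitude -13.55833, longitude -126.68333.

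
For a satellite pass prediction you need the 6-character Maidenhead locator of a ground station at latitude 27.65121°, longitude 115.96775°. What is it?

OL77xp

Shift to the Maidenhead origin (180°W, 90°S): lon 295.9678, lat 117.6512.
Field: 295.9678/20 → 14 → O, 117.6512/10 → 11 → L; chars OL.
Square: 15.9678/2 → 7, 7.6512/1 → 7; chars 77.
Subsquare: 1.9678/0.0833333 → 23 → x, 0.6512/0.0416667 → 15 → p; chars xp.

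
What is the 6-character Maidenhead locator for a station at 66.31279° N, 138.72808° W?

CP06ph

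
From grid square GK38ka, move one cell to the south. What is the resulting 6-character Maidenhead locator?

GK37kx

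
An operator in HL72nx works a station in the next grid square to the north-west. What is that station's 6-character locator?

Longitude subsquare n = 13; −1 → 12 = m.
Latitude subsquare x = 23; +1 → 24, wraps to 0 = a, carry into square.
Latitude square 2; +1 → 3.

HL73ma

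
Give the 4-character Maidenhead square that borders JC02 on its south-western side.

Longitude square 0; −1 → -1, wraps to 9, carry into field.
Longitude field J = 9; −1 → 8 = I.
Latitude square 2; −1 → 1.

IC91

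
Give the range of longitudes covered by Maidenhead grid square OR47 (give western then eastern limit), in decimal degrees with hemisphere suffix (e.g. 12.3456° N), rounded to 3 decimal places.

108.000° E, 110.000° E

Field O=14, R=17: +14·20° lon, +17·10° lat → SW at lon 100°, lat 80°.
Square 4, 7: +4·2° lon, +7·1° lat → SW at lon 108°, lat 87°.
Cell spans 2° lon × 1° lat.
west 108.000° E, east 110.000° E.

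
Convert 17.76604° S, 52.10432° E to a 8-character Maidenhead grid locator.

LH62bf26

Shift to the Maidenhead origin (180°W, 90°S): lon 232.10432, lat 72.23396.
Field (20°×10°, letters A–R): lon ⌊232.10432/20⌋ = 11 → L; lat ⌊72.23396/10⌋ = 7 → H.
Square (2°×1°, digits 0–9): lon ⌊12.10432/2⌋ = 6; lat ⌊2.23396/1⌋ = 2.
Subsquare (5′×2.5′, letters a–x): lon ⌊0.10432/0.0833333⌋ = 1 → b; lat ⌊0.23396/0.0416667⌋ = 5 → f.
Extended square (30″×15″, digits 0–9): lon ⌊0.02099/0.00833333⌋ = 2; lat ⌊0.02563/0.00416667⌋ = 6.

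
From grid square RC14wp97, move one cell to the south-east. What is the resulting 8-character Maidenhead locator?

RC14xp06

Longitude extended square 9; +1 → 10, wraps to 0, carry into subsquare.
Longitude subsquare w = 22; +1 → 23 = x.
Latitude extended square 7; −1 → 6.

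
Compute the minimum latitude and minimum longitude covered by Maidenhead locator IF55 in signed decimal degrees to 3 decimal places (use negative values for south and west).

Field I=8, F=5: +8·20° lon, +5·10° lat → SW at lon -20°, lat -40°.
Square 5, 5: +5·2° lon, +5·1° lat → SW at lon -10°, lat -35°.
latitude -35.000, longitude -10.000.

-35.000, -10.000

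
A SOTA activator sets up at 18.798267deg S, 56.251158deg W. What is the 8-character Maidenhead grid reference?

GH11ue98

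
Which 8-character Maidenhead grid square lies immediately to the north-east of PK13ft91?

Longitude extended square 9; +1 → 10, wraps to 0, carry into subsquare.
Longitude subsquare f = 5; +1 → 6 = g.
Latitude extended square 1; +1 → 2.

PK13gt02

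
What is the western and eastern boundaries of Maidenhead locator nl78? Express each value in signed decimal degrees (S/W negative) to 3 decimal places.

94.000, 96.000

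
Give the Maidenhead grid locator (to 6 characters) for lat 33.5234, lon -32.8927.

HM33nm

Add 180° to longitude and 90° to latitude: 147.1073, 123.5234.
Field: 147.1073/20 → 7 → H, 123.5234/10 → 12 → M; chars HM.
Square: 7.1073/2 → 3, 3.5234/1 → 3; chars 33.
Subsquare: 1.1073/0.0833333 → 13 → n, 0.5234/0.0416667 → 12 → m; chars nm.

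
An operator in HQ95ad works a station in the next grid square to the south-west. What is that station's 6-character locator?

Longitude subsquare a = 0; −1 → -1, wraps to 23 = x, carry into square.
Longitude square 9; −1 → 8.
Latitude subsquare d = 3; −1 → 2 = c.

HQ85xc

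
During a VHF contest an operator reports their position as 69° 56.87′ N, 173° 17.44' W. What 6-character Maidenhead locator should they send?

Shift to the Maidenhead origin (180°W, 90°S): lon 6.7093, lat 159.9478.
Field: lon ⌊6.7093/20⌋ = 0 → A; lat ⌊159.9478/10⌋ = 15 → P.
Square: lon ⌊6.7093/2⌋ = 3; lat ⌊9.9478/1⌋ = 9.
Subsquare: lon ⌊0.7093/0.0833333⌋ = 8 → i; lat ⌊0.9478/0.0416667⌋ = 22 → w.

AP39iw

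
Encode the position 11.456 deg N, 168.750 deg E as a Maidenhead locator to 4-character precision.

RK41

Add 180° to longitude and 90° to latitude: 348.75, 101.46.
Field: 348.75/20 → 17 → R, 101.46/10 → 10 → K; chars RK.
Square: 8.75/2 → 4, 1.46/1 → 1; chars 41.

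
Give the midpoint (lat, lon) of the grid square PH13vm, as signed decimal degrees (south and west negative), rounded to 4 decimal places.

-16.4792, 123.7917

Field P=15, H=7: +15·20° lon, +7·10° lat → SW at lon 120°, lat -20°.
Square 1, 3: +1·2° lon, +3·1° lat → SW at lon 122°, lat -17°.
Subsquare v=21, m=12: +21·0.0833333° lon, +12·0.0416667° lat → SW at lon 123.75°, lat -16.5°.
Cell spans 0.0833333° lon × 0.0416667° lat. Centre is SW corner plus half of each.
latitude -16.4792, longitude 123.7917.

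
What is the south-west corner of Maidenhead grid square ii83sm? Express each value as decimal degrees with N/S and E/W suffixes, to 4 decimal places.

6.5000° S, 2.5000° W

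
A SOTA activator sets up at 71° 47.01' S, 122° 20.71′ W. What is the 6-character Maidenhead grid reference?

CB88tf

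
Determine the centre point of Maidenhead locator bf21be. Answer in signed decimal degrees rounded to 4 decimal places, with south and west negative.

-38.8125, -155.8750

Field B=1, F=5: +1·20° lon, +5·10° lat → SW at lon -160°, lat -40°.
Square 2, 1: +2·2° lon, +1·1° lat → SW at lon -156°, lat -39°.
Subsquare b=1, e=4: +1·0.0833333° lon, +4·0.0416667° lat → SW at lon -155.917°, lat -38.8333°.
Cell spans 0.0833333° lon × 0.0416667° lat. Centre is SW corner plus half of each.
latitude -38.8125, longitude -155.8750.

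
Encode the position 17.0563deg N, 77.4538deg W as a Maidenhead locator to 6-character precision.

FK17gb

Add 180° to longitude and 90° to latitude: 102.5462, 107.0563.
Field: lon ⌊102.5462/20⌋ = 5 → F; lat ⌊107.0563/10⌋ = 10 → K.
Square: lon ⌊2.5462/2⌋ = 1; lat ⌊7.0563/1⌋ = 7.
Subsquare: lon ⌊0.5462/0.0833333⌋ = 6 → g; lat ⌊0.0563/0.0416667⌋ = 1 → b.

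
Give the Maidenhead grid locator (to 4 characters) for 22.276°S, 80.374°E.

Offset from 180°W / 90°S: lon 260.37°, lat 67.72°.
Field (20°×10°, letters A–R): lon ⌊260.37/20⌋ = 13 → N; lat ⌊67.72/10⌋ = 6 → G.
Square (2°×1°, digits 0–9): lon ⌊0.37/2⌋ = 0; lat ⌊7.72/1⌋ = 7.

NG07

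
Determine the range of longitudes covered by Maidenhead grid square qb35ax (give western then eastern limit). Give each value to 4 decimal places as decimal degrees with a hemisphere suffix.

146.0000° E, 146.0833° E

Field Q=16, B=1: +16·20° lon, +1·10° lat → SW at lon 140°, lat -80°.
Square 3, 5: +3·2° lon, +5·1° lat → SW at lon 146°, lat -75°.
Subsquare a=0, x=23: +0·0.0833333° lon, +23·0.0416667° lat → SW at lon 146°, lat -74.0417°.
Cell spans 0.0833333° lon × 0.0416667° lat.
west 146.0000° E, east 146.0833° E.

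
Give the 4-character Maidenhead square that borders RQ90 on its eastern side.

AQ00

Longitude square 9; +1 → 10, wraps to 0, carry into field.
Longitude field R = 17; +1 → 18, wraps to 0 = A, wrapping around the antimeridian.
The latitude characters are unchanged.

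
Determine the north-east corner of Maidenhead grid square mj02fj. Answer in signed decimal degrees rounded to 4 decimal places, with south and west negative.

2.4167, 60.5000

Field M=12, J=9: +12·20° lon, +9·10° lat → SW at lon 60°, lat 0°.
Square 0, 2: +0·2° lon, +2·1° lat → SW at lon 60°, lat 2°.
Subsquare f=5, j=9: +5·0.0833333° lon, +9·0.0416667° lat → SW at lon 60.4167°, lat 2.375°.
Cell spans 0.0833333° lon × 0.0416667° lat. NE corner is SW corner plus one full cell.
latitude 2.4167, longitude 60.5000.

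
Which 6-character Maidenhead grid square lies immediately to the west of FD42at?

FD32xt

Longitude subsquare a = 0; −1 → -1, wraps to 23 = x, carry into square.
Longitude square 4; −1 → 3.
The latitude characters are unchanged.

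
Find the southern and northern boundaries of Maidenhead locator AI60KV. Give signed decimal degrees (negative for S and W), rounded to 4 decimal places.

Field A=0, I=8: +0·20° lon, +8·10° lat → SW at lon -180°, lat -10°.
Square 6, 0: +6·2° lon, +0·1° lat → SW at lon -168°, lat -10°.
Subsquare k=10, v=21: +10·0.0833333° lon, +21·0.0416667° lat → SW at lon -167.167°, lat -9.125°.
Cell spans 0.0833333° lon × 0.0416667° lat.
south -9.1250, north -9.0833.

-9.1250, -9.0833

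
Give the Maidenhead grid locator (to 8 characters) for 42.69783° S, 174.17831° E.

RE77ch12

Offset from 180°W / 90°S: lon 354.17831°, lat 47.30217°.
Field: 354.17831/20 → 17 → R, 47.30217/10 → 4 → E; chars RE.
Square: 14.17831/2 → 7, 7.30217/1 → 7; chars 77.
Subsquare: 0.17831/0.0833333 → 2 → c, 0.30217/0.0416667 → 7 → h; chars ch.
Extended square: 0.01164/0.00833333 → 1, 0.01050/0.00416667 → 2; chars 12.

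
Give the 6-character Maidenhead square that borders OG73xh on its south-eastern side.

OG83ag

Longitude subsquare x = 23; +1 → 24, wraps to 0 = a, carry into square.
Longitude square 7; +1 → 8.
Latitude subsquare h = 7; −1 → 6 = g.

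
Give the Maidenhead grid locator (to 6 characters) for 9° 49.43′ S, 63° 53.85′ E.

Shift to the Maidenhead origin (180°W, 90°S): lon 243.8975, lat 80.1762.
Field: lon ⌊243.8975/20⌋ = 12 → M; lat ⌊80.1762/10⌋ = 8 → I.
Square: lon ⌊3.8975/2⌋ = 1; lat ⌊0.1762/1⌋ = 0.
Subsquare: lon ⌊1.8975/0.0833333⌋ = 22 → w; lat ⌊0.1762/0.0416667⌋ = 4 → e.

MI10we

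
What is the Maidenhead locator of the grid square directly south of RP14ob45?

RP14ob44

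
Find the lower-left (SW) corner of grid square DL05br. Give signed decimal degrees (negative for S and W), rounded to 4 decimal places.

25.7083, -119.9167

Field D=3, L=11: +3·20° lon, +11·10° lat → SW at lon -120°, lat 20°.
Square 0, 5: +0·2° lon, +5·1° lat → SW at lon -120°, lat 25°.
Subsquare b=1, r=17: +1·0.0833333° lon, +17·0.0416667° lat → SW at lon -119.917°, lat 25.7083°.
latitude 25.7083, longitude -119.9167.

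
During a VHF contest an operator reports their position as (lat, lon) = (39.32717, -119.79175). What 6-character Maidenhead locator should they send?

DM09ch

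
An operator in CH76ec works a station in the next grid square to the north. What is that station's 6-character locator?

CH76ed

Latitude subsquare c = 2; +1 → 3 = d.
The longitude characters are unchanged.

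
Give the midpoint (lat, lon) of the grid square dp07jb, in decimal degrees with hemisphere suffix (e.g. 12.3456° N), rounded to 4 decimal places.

67.0625° N, 119.2083° W

Field D=3, P=15: +3·20° lon, +15·10° lat → SW at lon -120°, lat 60°.
Square 0, 7: +0·2° lon, +7·1° lat → SW at lon -120°, lat 67°.
Subsquare j=9, b=1: +9·0.0833333° lon, +1·0.0416667° lat → SW at lon -119.25°, lat 67.0417°.
Cell spans 0.0833333° lon × 0.0416667° lat. Centre is SW corner plus half of each.
latitude 67.0625° N, longitude 119.2083° W.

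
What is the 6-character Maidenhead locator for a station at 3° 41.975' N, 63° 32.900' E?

MJ13sq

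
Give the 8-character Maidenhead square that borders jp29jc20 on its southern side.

JP29jb29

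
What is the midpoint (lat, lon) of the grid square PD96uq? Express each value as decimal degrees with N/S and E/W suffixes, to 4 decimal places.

53.3125° S, 139.7083° E

Field P=15, D=3: +15·20° lon, +3·10° lat → SW at lon 120°, lat -60°.
Square 9, 6: +9·2° lon, +6·1° lat → SW at lon 138°, lat -54°.
Subsquare u=20, q=16: +20·0.0833333° lon, +16·0.0416667° lat → SW at lon 139.667°, lat -53.3333°.
Cell spans 0.0833333° lon × 0.0416667° lat. Centre is SW corner plus half of each.
latitude 53.3125° S, longitude 139.7083° E.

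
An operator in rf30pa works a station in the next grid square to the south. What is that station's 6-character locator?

RE39px

Latitude subsquare a = 0; −1 → -1, wraps to 23 = x, carry into square.
Latitude square 0; −1 → -1, wraps to 9, carry into field.
Latitude field F = 5; −1 → 4 = E.
The longitude characters are unchanged.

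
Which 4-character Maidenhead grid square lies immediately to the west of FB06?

EB96

Longitude square 0; −1 → -1, wraps to 9, carry into field.
Longitude field F = 5; −1 → 4 = E.
The latitude characters are unchanged.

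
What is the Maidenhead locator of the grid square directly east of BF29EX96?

BF29fx06

Longitude extended square 9; +1 → 10, wraps to 0, carry into subsquare.
Longitude subsquare e = 4; +1 → 5 = f.
The latitude characters are unchanged.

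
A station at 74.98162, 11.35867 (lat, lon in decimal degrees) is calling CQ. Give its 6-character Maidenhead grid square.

JQ54qx

Offset from 180°W / 90°S: lon 191.3587°, lat 164.9816°.
Field (20°×10°, letters A–R): lon ⌊191.3587/20⌋ = 9 → J; lat ⌊164.9816/10⌋ = 16 → Q.
Square (2°×1°, digits 0–9): lon ⌊11.3587/2⌋ = 5; lat ⌊4.9816/1⌋ = 4.
Subsquare (5′×2.5′, letters a–x): lon ⌊1.3587/0.0833333⌋ = 16 → q; lat ⌊0.9816/0.0416667⌋ = 23 → x.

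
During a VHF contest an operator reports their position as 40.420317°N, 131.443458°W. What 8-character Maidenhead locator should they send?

Shift to the Maidenhead origin (180°W, 90°S): lon 48.55654, lat 130.42032.
Field: lon ⌊48.55654/20⌋ = 2 → C; lat ⌊130.42032/10⌋ = 13 → N.
Square: lon ⌊8.55654/2⌋ = 4; lat ⌊0.42032/1⌋ = 0.
Subsquare: lon ⌊0.55654/0.0833333⌋ = 6 → g; lat ⌊0.42032/0.0416667⌋ = 10 → k.
Extended square: lon ⌊0.05654/0.00833333⌋ = 6; lat ⌊0.00365/0.00416667⌋ = 0.

CN40gk60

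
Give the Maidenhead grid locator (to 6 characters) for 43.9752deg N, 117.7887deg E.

Offset from 180°W / 90°S: lon 297.7887°, lat 133.9752°.
Field: lon ⌊297.7887/20⌋ = 14 → O; lat ⌊133.9752/10⌋ = 13 → N.
Square: lon ⌊17.7887/2⌋ = 8; lat ⌊3.9752/1⌋ = 3.
Subsquare: lon ⌊1.7887/0.0833333⌋ = 21 → v; lat ⌊0.9752/0.0416667⌋ = 23 → x.

ON83vx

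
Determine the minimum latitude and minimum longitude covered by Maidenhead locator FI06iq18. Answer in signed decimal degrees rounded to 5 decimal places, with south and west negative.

-3.30000, -79.32500

Field F=5, I=8: +5·20° lon, +8·10° lat → SW at lon -80°, lat -10°.
Square 0, 6: +0·2° lon, +6·1° lat → SW at lon -80°, lat -4°.
Subsquare i=8, q=16: +8·0.0833333° lon, +16·0.0416667° lat → SW at lon -79.3333°, lat -3.33333°.
Extended square 1, 8: +1·0.00833333° lon, +8·0.00416667° lat → SW at lon -79.325°, lat -3.3°.
latitude -3.30000, longitude -79.32500.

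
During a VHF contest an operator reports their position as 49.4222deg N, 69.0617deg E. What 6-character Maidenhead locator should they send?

MN49mk

Add 180° to longitude and 90° to latitude: 249.0617, 139.4222.
Field (20°×10°, letters A–R): lon ⌊249.0617/20⌋ = 12 → M; lat ⌊139.4222/10⌋ = 13 → N.
Square (2°×1°, digits 0–9): lon ⌊9.0617/2⌋ = 4; lat ⌊9.4222/1⌋ = 9.
Subsquare (5′×2.5′, letters a–x): lon ⌊1.0617/0.0833333⌋ = 12 → m; lat ⌊0.4222/0.0416667⌋ = 10 → k.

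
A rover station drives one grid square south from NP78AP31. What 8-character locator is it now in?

Latitude extended square 1; −1 → 0.
The longitude characters are unchanged.

NP78ap30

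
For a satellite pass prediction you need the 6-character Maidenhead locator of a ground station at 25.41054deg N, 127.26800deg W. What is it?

CL65ij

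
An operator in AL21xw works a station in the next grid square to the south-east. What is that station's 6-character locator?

AL31av

Longitude subsquare x = 23; +1 → 24, wraps to 0 = a, carry into square.
Longitude square 2; +1 → 3.
Latitude subsquare w = 22; −1 → 21 = v.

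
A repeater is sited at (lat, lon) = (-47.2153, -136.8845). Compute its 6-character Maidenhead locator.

CE12ns

Add 180° to longitude and 90° to latitude: 43.1155, 42.7847.
Field (20°×10°, letters A–R): 43.1155/20 → 2 → C, 42.7847/10 → 4 → E; chars CE.
Square (2°×1°, digits 0–9): 3.1155/2 → 1, 2.7847/1 → 2; chars 12.
Subsquare (5′×2.5′, letters a–x): 1.1155/0.0833333 → 13 → n, 0.7847/0.0416667 → 18 → s; chars ns.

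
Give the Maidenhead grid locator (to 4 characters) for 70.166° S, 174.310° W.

Offset from 180°W / 90°S: lon 5.69°, lat 19.83°.
Field: 5.69/20 → 0 → A, 19.83/10 → 1 → B; chars AB.
Square: 5.69/2 → 2, 9.83/1 → 9; chars 29.

AB29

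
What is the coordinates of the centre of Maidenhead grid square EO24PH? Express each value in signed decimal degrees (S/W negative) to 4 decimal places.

Field E=4, O=14: +4·20° lon, +14·10° lat → SW at lon -100°, lat 50°.
Square 2, 4: +2·2° lon, +4·1° lat → SW at lon -96°, lat 54°.
Subsquare p=15, h=7: +15·0.0833333° lon, +7·0.0416667° lat → SW at lon -94.75°, lat 54.2917°.
Cell spans 0.0833333° lon × 0.0416667° lat. Centre is SW corner plus half of each.
latitude 54.3125, longitude -94.7083.

54.3125, -94.7083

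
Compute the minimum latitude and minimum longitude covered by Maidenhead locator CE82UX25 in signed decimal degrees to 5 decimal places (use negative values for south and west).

-47.02083, -122.31667

Field C=2, E=4: +2·20° lon, +4·10° lat → SW at lon -140°, lat -50°.
Square 8, 2: +8·2° lon, +2·1° lat → SW at lon -124°, lat -48°.
Subsquare u=20, x=23: +20·0.0833333° lon, +23·0.0416667° lat → SW at lon -122.333°, lat -47.0417°.
Extended square 2, 5: +2·0.00833333° lon, +5·0.00416667° lat → SW at lon -122.317°, lat -47.0208°.
latitude -47.02083, longitude -122.31667.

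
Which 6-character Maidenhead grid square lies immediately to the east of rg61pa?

Longitude subsquare p = 15; +1 → 16 = q.
The latitude characters are unchanged.

RG61qa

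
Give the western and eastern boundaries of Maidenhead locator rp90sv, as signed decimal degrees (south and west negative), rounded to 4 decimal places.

Field R=17, P=15: +17·20° lon, +15·10° lat → SW at lon 160°, lat 60°.
Square 9, 0: +9·2° lon, +0·1° lat → SW at lon 178°, lat 60°.
Subsquare s=18, v=21: +18·0.0833333° lon, +21·0.0416667° lat → SW at lon 179.5°, lat 60.875°.
Cell spans 0.0833333° lon × 0.0416667° lat.
west 179.5000, east 179.5833.

179.5000, 179.5833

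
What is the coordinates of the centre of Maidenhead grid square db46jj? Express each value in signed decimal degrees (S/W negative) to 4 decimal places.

-73.6042, -111.2083

Field D=3, B=1: +3·20° lon, +1·10° lat → SW at lon -120°, lat -80°.
Square 4, 6: +4·2° lon, +6·1° lat → SW at lon -112°, lat -74°.
Subsquare j=9, j=9: +9·0.0833333° lon, +9·0.0416667° lat → SW at lon -111.25°, lat -73.625°.
Cell spans 0.0833333° lon × 0.0416667° lat. Centre is SW corner plus half of each.
latitude -73.6042, longitude -111.2083.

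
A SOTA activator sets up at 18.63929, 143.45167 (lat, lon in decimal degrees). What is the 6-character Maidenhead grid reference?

QK18rp

Offset from 180°W / 90°S: lon 323.4517°, lat 108.6393°.
Field: lon ⌊323.4517/20⌋ = 16 → Q; lat ⌊108.6393/10⌋ = 10 → K.
Square: lon ⌊3.4517/2⌋ = 1; lat ⌊8.6393/1⌋ = 8.
Subsquare: lon ⌊1.4517/0.0833333⌋ = 17 → r; lat ⌊0.6393/0.0416667⌋ = 15 → p.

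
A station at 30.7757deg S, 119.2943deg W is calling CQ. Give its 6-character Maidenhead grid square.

DF09if

Add 180° to longitude and 90° to latitude: 60.7057, 59.2243.
Field (20°×10°, letters A–R): 60.7057/20 → 3 → D, 59.2243/10 → 5 → F; chars DF.
Square (2°×1°, digits 0–9): 0.7057/2 → 0, 9.2243/1 → 9; chars 09.
Subsquare (5′×2.5′, letters a–x): 0.7057/0.0833333 → 8 → i, 0.2243/0.0416667 → 5 → f; chars if.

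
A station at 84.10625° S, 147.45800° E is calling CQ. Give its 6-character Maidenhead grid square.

QA35rv

Shift to the Maidenhead origin (180°W, 90°S): lon 327.4580, lat 5.8937.
Field: lon ⌊327.4580/20⌋ = 16 → Q; lat ⌊5.8937/10⌋ = 0 → A.
Square: lon ⌊7.4580/2⌋ = 3; lat ⌊5.8937/1⌋ = 5.
Subsquare: lon ⌊1.4580/0.0833333⌋ = 17 → r; lat ⌊0.8937/0.0416667⌋ = 21 → v.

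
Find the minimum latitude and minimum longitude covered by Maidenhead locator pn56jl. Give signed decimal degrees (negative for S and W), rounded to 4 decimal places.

Field P=15, N=13: +15·20° lon, +13·10° lat → SW at lon 120°, lat 40°.
Square 5, 6: +5·2° lon, +6·1° lat → SW at lon 130°, lat 46°.
Subsquare j=9, l=11: +9·0.0833333° lon, +11·0.0416667° lat → SW at lon 130.75°, lat 46.4583°.
latitude 46.4583, longitude 130.7500.

46.4583, 130.7500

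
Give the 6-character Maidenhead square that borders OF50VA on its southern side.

OE59vx

Latitude subsquare a = 0; −1 → -1, wraps to 23 = x, carry into square.
Latitude square 0; −1 → -1, wraps to 9, carry into field.
Latitude field F = 5; −1 → 4 = E.
The longitude characters are unchanged.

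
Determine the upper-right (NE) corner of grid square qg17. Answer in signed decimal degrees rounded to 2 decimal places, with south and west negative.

-22.00, 144.00

Field Q=16, G=6: +16·20° lon, +6·10° lat → SW at lon 140°, lat -30°.
Square 1, 7: +1·2° lon, +7·1° lat → SW at lon 142°, lat -23°.
Cell spans 2° lon × 1° lat. NE corner is SW corner plus one full cell.
latitude -22.00, longitude 144.00.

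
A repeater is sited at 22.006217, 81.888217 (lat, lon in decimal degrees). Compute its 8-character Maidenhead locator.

Offset from 180°W / 90°S: lon 261.88822°, lat 112.00622°.
Field: lon ⌊261.88822/20⌋ = 13 → N; lat ⌊112.00622/10⌋ = 11 → L.
Square: lon ⌊1.88822/2⌋ = 0; lat ⌊2.00622/1⌋ = 2.
Subsquare: lon ⌊1.88822/0.0833333⌋ = 22 → w; lat ⌊0.00622/0.0416667⌋ = 0 → a.
Extended square: lon ⌊0.05488/0.00833333⌋ = 6; lat ⌊0.00622/0.00416667⌋ = 1.

NL02wa61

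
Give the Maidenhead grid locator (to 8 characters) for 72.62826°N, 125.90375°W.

Shift to the Maidenhead origin (180°W, 90°S): lon 54.09625, lat 162.62826.
Field: 54.09625/20 → 2 → C, 162.62826/10 → 16 → Q; chars CQ.
Square: 14.09625/2 → 7, 2.62826/1 → 2; chars 72.
Subsquare: 0.09625/0.0833333 → 1 → b, 0.62826/0.0416667 → 15 → p; chars bp.
Extended square: 0.01292/0.00833333 → 1, 0.00326/0.00416667 → 0; chars 10.

CQ72bp10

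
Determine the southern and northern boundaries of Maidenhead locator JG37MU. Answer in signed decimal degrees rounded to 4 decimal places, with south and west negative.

-22.1667, -22.1250

Field J=9, G=6: +9·20° lon, +6·10° lat → SW at lon 0°, lat -30°.
Square 3, 7: +3·2° lon, +7·1° lat → SW at lon 6°, lat -23°.
Subsquare m=12, u=20: +12·0.0833333° lon, +20·0.0416667° lat → SW at lon 7°, lat -22.1667°.
Cell spans 0.0833333° lon × 0.0416667° lat.
south -22.1667, north -22.1250.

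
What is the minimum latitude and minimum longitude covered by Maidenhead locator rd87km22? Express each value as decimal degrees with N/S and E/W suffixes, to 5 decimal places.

Field R=17, D=3: +17·20° lon, +3·10° lat → SW at lon 160°, lat -60°.
Square 8, 7: +8·2° lon, +7·1° lat → SW at lon 176°, lat -53°.
Subsquare k=10, m=12: +10·0.0833333° lon, +12·0.0416667° lat → SW at lon 176.833°, lat -52.5°.
Extended square 2, 2: +2·0.00833333° lon, +2·0.00416667° lat → SW at lon 176.85°, lat -52.4917°.
latitude 52.49167° S, longitude 176.85000° E.

52.49167° S, 176.85000° E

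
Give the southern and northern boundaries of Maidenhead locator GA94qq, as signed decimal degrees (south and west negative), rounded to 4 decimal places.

-85.3333, -85.2917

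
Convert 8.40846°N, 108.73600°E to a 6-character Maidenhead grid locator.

OJ48ij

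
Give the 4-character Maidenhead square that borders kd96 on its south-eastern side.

LD05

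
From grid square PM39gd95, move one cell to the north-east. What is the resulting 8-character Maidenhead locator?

Longitude extended square 9; +1 → 10, wraps to 0, carry into subsquare.
Longitude subsquare g = 6; +1 → 7 = h.
Latitude extended square 5; +1 → 6.

PM39hd06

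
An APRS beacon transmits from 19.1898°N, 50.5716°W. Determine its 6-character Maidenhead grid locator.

GK49re

Shift to the Maidenhead origin (180°W, 90°S): lon 129.4284, lat 109.1898.
Field (20°×10°, letters A–R): lon ⌊129.4284/20⌋ = 6 → G; lat ⌊109.1898/10⌋ = 10 → K.
Square (2°×1°, digits 0–9): lon ⌊9.4284/2⌋ = 4; lat ⌊9.1898/1⌋ = 9.
Subsquare (5′×2.5′, letters a–x): lon ⌊1.4284/0.0833333⌋ = 17 → r; lat ⌊0.1898/0.0416667⌋ = 4 → e.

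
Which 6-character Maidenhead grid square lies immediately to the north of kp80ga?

Latitude subsquare a = 0; +1 → 1 = b.
The longitude characters are unchanged.

KP80gb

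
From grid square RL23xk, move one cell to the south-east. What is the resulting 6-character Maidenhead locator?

Longitude subsquare x = 23; +1 → 24, wraps to 0 = a, carry into square.
Longitude square 2; +1 → 3.
Latitude subsquare k = 10; −1 → 9 = j.

RL33aj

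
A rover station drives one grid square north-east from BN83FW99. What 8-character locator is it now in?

BN83gx00

Longitude extended square 9; +1 → 10, wraps to 0, carry into subsquare.
Longitude subsquare f = 5; +1 → 6 = g.
Latitude extended square 9; +1 → 10, wraps to 0, carry into subsquare.
Latitude subsquare w = 22; +1 → 23 = x.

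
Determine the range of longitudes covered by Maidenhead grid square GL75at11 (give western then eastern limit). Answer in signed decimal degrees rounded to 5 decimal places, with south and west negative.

-45.99167, -45.98333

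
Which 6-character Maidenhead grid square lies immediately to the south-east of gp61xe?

GP71ad

Longitude subsquare x = 23; +1 → 24, wraps to 0 = a, carry into square.
Longitude square 6; +1 → 7.
Latitude subsquare e = 4; −1 → 3 = d.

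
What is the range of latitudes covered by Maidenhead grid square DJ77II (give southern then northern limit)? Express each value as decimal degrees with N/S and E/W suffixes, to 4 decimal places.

7.3333° N, 7.3750° N

Field D=3, J=9: +3·20° lon, +9·10° lat → SW at lon -120°, lat 0°.
Square 7, 7: +7·2° lon, +7·1° lat → SW at lon -106°, lat 7°.
Subsquare i=8, i=8: +8·0.0833333° lon, +8·0.0416667° lat → SW at lon -105.333°, lat 7.33333°.
Cell spans 0.0833333° lon × 0.0416667° lat.
south 7.3333° N, north 7.3750° N.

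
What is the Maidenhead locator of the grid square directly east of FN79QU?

Longitude subsquare q = 16; +1 → 17 = r.
The latitude characters are unchanged.

FN79ru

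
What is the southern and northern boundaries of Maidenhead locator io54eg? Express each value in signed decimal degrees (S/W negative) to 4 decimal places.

54.2500, 54.2917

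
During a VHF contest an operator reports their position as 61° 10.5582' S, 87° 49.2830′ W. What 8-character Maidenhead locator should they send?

EC68ct17

Shift to the Maidenhead origin (180°W, 90°S): lon 92.17862, lat 28.82403.
Field: 92.17862/20 → 4 → E, 28.82403/10 → 2 → C; chars EC.
Square: 12.17862/2 → 6, 8.82403/1 → 8; chars 68.
Subsquare: 0.17862/0.0833333 → 2 → c, 0.82403/0.0416667 → 19 → t; chars ct.
Extended square: 0.01195/0.00833333 → 1, 0.03236/0.00416667 → 7; chars 17.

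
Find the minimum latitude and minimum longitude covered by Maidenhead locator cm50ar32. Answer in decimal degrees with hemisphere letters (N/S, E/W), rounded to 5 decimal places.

30.71667° N, 129.97500° W

Field C=2, M=12: +2·20° lon, +12·10° lat → SW at lon -140°, lat 30°.
Square 5, 0: +5·2° lon, +0·1° lat → SW at lon -130°, lat 30°.
Subsquare a=0, r=17: +0·0.0833333° lon, +17·0.0416667° lat → SW at lon -130°, lat 30.7083°.
Extended square 3, 2: +3·0.00833333° lon, +2·0.00416667° lat → SW at lon -129.975°, lat 30.7167°.
latitude 30.71667° N, longitude 129.97500° W.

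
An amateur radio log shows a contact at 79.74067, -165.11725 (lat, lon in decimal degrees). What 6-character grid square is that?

AQ79kr

Shift to the Maidenhead origin (180°W, 90°S): lon 14.8827, lat 169.7407.
Field: 14.8827/20 → 0 → A, 169.7407/10 → 16 → Q; chars AQ.
Square: 14.8827/2 → 7, 9.7407/1 → 9; chars 79.
Subsquare: 0.8827/0.0833333 → 10 → k, 0.7407/0.0416667 → 17 → r; chars kr.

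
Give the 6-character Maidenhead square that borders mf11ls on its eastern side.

MF11ms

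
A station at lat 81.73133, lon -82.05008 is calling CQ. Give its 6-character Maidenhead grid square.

ER81xr

Offset from 180°W / 90°S: lon 97.9499°, lat 171.7313°.
Field: 97.9499/20 → 4 → E, 171.7313/10 → 17 → R; chars ER.
Square: 17.9499/2 → 8, 1.7313/1 → 1; chars 81.
Subsquare: 1.9499/0.0833333 → 23 → x, 0.7313/0.0416667 → 17 → r; chars xr.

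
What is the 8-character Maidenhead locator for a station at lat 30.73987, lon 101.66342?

OM00tr97

Shift to the Maidenhead origin (180°W, 90°S): lon 281.66342, lat 120.73987.
Field: 281.66342/20 → 14 → O, 120.73987/10 → 12 → M; chars OM.
Square: 1.66342/2 → 0, 0.73987/1 → 0; chars 00.
Subsquare: 1.66342/0.0833333 → 19 → t, 0.73987/0.0416667 → 17 → r; chars tr.
Extended square: 0.08009/0.00833333 → 9, 0.03154/0.00416667 → 7; chars 97.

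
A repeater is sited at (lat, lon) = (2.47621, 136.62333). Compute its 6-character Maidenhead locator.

PJ82hl

Add 180° to longitude and 90° to latitude: 316.6233, 92.4762.
Field: 316.6233/20 → 15 → P, 92.4762/10 → 9 → J; chars PJ.
Square: 16.6233/2 → 8, 2.4762/1 → 2; chars 82.
Subsquare: 0.6233/0.0833333 → 7 → h, 0.4762/0.0416667 → 11 → l; chars hl.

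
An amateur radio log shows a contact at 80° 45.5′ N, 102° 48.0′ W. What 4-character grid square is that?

Add 180° to longitude and 90° to latitude: 77.20, 170.76.
Field: lon ⌊77.20/20⌋ = 3 → D; lat ⌊170.76/10⌋ = 17 → R.
Square: lon ⌊17.20/2⌋ = 8; lat ⌊0.76/1⌋ = 0.

DR80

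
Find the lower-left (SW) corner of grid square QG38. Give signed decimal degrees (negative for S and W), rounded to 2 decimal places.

-22.00, 146.00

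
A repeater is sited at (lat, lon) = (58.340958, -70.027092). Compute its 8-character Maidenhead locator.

Shift to the Maidenhead origin (180°W, 90°S): lon 109.97291, lat 148.34096.
Field: 109.97291/20 → 5 → F, 148.34096/10 → 14 → O; chars FO.
Square: 9.97291/2 → 4, 8.34096/1 → 8; chars 48.
Subsquare: 1.97291/0.0833333 → 23 → x, 0.34096/0.0416667 → 8 → i; chars xi.
Extended square: 0.05624/0.00833333 → 6, 0.00762/0.00416667 → 1; chars 61.

FO48xi61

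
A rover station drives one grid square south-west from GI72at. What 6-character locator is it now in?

Longitude subsquare a = 0; −1 → -1, wraps to 23 = x, carry into square.
Longitude square 7; −1 → 6.
Latitude subsquare t = 19; −1 → 18 = s.

GI62xs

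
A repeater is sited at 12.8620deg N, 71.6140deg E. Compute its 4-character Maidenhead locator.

MK52

Add 180° to longitude and 90° to latitude: 251.61, 102.86.
Field (20°×10°, letters A–R): 251.61/20 → 12 → M, 102.86/10 → 10 → K; chars MK.
Square (2°×1°, digits 0–9): 11.61/2 → 5, 2.86/1 → 2; chars 52.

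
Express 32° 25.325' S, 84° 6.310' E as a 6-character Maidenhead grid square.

Add 180° to longitude and 90° to latitude: 264.1052, 57.5779.
Field: 264.1052/20 → 13 → N, 57.5779/10 → 5 → F; chars NF.
Square: 4.1052/2 → 2, 7.5779/1 → 7; chars 27.
Subsquare: 0.1052/0.0833333 → 1 → b, 0.5779/0.0416667 → 13 → n; chars bn.

NF27bn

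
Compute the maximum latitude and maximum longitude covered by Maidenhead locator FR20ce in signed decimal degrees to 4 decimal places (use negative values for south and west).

80.2083, -75.7500

Field F=5, R=17: +5·20° lon, +17·10° lat → SW at lon -80°, lat 80°.
Square 2, 0: +2·2° lon, +0·1° lat → SW at lon -76°, lat 80°.
Subsquare c=2, e=4: +2·0.0833333° lon, +4·0.0416667° lat → SW at lon -75.8333°, lat 80.1667°.
Cell spans 0.0833333° lon × 0.0416667° lat. NE corner is SW corner plus one full cell.
latitude 80.2083, longitude -75.7500.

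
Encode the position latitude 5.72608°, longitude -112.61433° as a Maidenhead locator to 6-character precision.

DJ35qr

Offset from 180°W / 90°S: lon 67.3857°, lat 95.7261°.
Field: lon ⌊67.3857/20⌋ = 3 → D; lat ⌊95.7261/10⌋ = 9 → J.
Square: lon ⌊7.3857/2⌋ = 3; lat ⌊5.7261/1⌋ = 5.
Subsquare: lon ⌊1.3857/0.0833333⌋ = 16 → q; lat ⌊0.7261/0.0416667⌋ = 17 → r.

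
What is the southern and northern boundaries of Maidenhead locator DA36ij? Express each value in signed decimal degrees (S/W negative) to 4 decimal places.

Field D=3, A=0: +3·20° lon, +0·10° lat → SW at lon -120°, lat -90°.
Square 3, 6: +3·2° lon, +6·1° lat → SW at lon -114°, lat -84°.
Subsquare i=8, j=9: +8·0.0833333° lon, +9·0.0416667° lat → SW at lon -113.333°, lat -83.625°.
Cell spans 0.0833333° lon × 0.0416667° lat.
south -83.6250, north -83.5833.

-83.6250, -83.5833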